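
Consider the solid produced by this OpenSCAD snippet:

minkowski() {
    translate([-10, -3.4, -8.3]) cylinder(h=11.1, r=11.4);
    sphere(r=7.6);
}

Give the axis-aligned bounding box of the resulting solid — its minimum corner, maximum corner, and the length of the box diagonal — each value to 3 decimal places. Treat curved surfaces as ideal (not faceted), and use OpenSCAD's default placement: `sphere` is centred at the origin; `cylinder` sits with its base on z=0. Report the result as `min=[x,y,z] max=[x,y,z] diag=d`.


A = translate([-10, -3.4, -8.3]) cylinder(h=11.1, r=11.4) → bbox [-21.4,-14.8,-8.3] .. [1.4,8,2.8]
B = sphere(r=7.6) → bbox [-7.6,-7.6,-7.6] .. [7.6,7.6,7.6]
lo = A.lo+B.lo = [-21.4-7.6, -14.8-7.6, -8.3-7.6] = [-29.000,-22.400,-15.900]
hi = A.hi+B.hi = [1.4+7.6, 8+7.6, 2.8+7.6] = [9.000,15.600,10.400]
diag = √(38²+38²+26.3²) = √3579.69 = 59.831

min=[-29.000,-22.400,-15.900] max=[9.000,15.600,10.400] diag=59.831


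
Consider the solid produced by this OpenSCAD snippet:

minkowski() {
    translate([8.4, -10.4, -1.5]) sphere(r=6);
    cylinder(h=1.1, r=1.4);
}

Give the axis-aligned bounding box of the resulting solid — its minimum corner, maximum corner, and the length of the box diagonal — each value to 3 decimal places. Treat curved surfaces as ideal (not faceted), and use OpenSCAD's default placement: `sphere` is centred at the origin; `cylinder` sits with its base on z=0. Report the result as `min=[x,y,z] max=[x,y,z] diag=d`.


A = translate([8.4, -10.4, -1.5]) sphere(r=6) → bbox [2.4,-16.4,-7.5] .. [14.4,-4.4,4.5]
B = cylinder(h=1.1, r=1.4) → bbox [-1.4,-1.4,0] .. [1.4,1.4,1.1]
lo = A.lo+B.lo = [2.4-1.4, -16.4-1.4, -7.5+0] = [1.000,-17.800,-7.500]
hi = A.hi+B.hi = [14.4+1.4, -4.4+1.4, 4.5+1.1] = [15.800,-3.000,5.600]
diag = √(14.8²+14.8²+13.1²) = √609.69 = 24.692

min=[1.000,-17.800,-7.500] max=[15.800,-3.000,5.600] diag=24.692


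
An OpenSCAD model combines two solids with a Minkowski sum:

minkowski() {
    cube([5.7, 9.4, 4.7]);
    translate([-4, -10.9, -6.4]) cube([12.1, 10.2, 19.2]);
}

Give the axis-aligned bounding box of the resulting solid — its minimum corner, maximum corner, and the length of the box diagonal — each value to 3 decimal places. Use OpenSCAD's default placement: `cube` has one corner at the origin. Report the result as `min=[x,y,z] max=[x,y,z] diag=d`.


min=[-4.000,-10.900,-6.400] max=[13.800,8.700,17.500] diag=35.668

A = translate([-4, -10.9, -6.4]) cube([12.1, 10.2, 19.2]) → bbox [-4,-10.9,-6.4] .. [8.1,-0.7,12.8]
B = cube([5.7, 9.4, 4.7]) → bbox [0,0,0] .. [5.7,9.4,4.7]
lo = A.lo+B.lo = [-4+0, -10.9+0, -6.4+0] = [-4.000,-10.900,-6.400]
hi = A.hi+B.hi = [8.1+5.7, -0.7+9.4, 12.8+4.7] = [13.800,8.700,17.500]
diag = √(17.8²+19.6²+23.9²) = √1272.21 = 35.668


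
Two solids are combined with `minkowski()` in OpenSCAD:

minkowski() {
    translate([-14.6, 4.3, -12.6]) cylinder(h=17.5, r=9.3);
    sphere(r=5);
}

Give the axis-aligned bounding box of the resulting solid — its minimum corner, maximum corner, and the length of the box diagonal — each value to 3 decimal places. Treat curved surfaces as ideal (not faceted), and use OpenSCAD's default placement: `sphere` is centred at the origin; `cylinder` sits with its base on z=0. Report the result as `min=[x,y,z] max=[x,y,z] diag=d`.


A = translate([-14.6, 4.3, -12.6]) cylinder(h=17.5, r=9.3) → bbox [-23.9,-5,-12.6] .. [-5.3,13.6,4.9]
B = sphere(r=5) → bbox [-5,-5,-5] .. [5,5,5]
lo = A.lo+B.lo = [-23.9-5, -5-5, -12.6-5] = [-28.900,-10.000,-17.600]
hi = A.hi+B.hi = [-5.3+5, 13.6+5, 4.9+5] = [-0.300,18.600,9.900]
diag = √(28.6²+28.6²+27.5²) = √2392.17 = 48.910

min=[-28.900,-10.000,-17.600] max=[-0.300,18.600,9.900] diag=48.910


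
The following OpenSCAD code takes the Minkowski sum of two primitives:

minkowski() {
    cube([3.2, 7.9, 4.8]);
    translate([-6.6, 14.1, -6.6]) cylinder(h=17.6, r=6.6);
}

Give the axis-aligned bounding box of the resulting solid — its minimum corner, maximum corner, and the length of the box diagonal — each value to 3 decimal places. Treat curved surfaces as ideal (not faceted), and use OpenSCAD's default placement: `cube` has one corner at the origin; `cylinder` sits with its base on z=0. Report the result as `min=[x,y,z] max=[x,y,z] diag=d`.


A = translate([-6.6, 14.1, -6.6]) cylinder(h=17.6, r=6.6) → bbox [-13.2,7.5,-6.6] .. [0,20.7,11]
B = cube([3.2, 7.9, 4.8]) → bbox [0,0,0] .. [3.2,7.9,4.8]
lo = A.lo+B.lo = [-13.2+0, 7.5+0, -6.6+0] = [-13.200,7.500,-6.600]
hi = A.hi+B.hi = [0+3.2, 20.7+7.9, 11+4.8] = [3.200,28.600,15.800]
diag = √(16.4²+21.1²+22.4²) = √1215.93 = 34.870

min=[-13.200,7.500,-6.600] max=[3.200,28.600,15.800] diag=34.870


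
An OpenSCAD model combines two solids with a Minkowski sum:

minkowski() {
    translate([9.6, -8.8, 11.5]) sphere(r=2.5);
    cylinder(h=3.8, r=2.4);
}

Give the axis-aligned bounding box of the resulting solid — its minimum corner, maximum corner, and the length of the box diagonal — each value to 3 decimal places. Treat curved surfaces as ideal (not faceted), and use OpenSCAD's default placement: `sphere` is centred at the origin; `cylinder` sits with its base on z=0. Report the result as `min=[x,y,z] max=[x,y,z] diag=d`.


min=[4.700,-13.700,9.000] max=[14.500,-3.900,17.800] diag=16.417

A = translate([9.6, -8.8, 11.5]) sphere(r=2.5) → bbox [7.1,-11.3,9] .. [12.1,-6.3,14]
B = cylinder(h=3.8, r=2.4) → bbox [-2.4,-2.4,0] .. [2.4,2.4,3.8]
lo = A.lo+B.lo = [7.1-2.4, -11.3-2.4, 9+0] = [4.700,-13.700,9.000]
hi = A.hi+B.hi = [12.1+2.4, -6.3+2.4, 14+3.8] = [14.500,-3.900,17.800]
diag = √(9.8²+9.8²+8.8²) = √269.52 = 16.417


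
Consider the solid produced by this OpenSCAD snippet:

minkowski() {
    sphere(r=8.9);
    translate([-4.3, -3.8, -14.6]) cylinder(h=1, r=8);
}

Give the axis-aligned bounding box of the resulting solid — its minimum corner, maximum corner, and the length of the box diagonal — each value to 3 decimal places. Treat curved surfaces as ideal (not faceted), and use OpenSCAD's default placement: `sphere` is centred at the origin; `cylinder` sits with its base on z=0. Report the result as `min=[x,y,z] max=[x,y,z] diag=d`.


min=[-21.200,-20.700,-23.500] max=[12.600,13.100,-4.700] diag=51.365

A = translate([-4.3, -3.8, -14.6]) cylinder(h=1, r=8) → bbox [-12.3,-11.8,-14.6] .. [3.7,4.2,-13.6]
B = sphere(r=8.9) → bbox [-8.9,-8.9,-8.9] .. [8.9,8.9,8.9]
lo = A.lo+B.lo = [-12.3-8.9, -11.8-8.9, -14.6-8.9] = [-21.200,-20.700,-23.500]
hi = A.hi+B.hi = [3.7+8.9, 4.2+8.9, -13.6+8.9] = [12.600,13.100,-4.700]
diag = √(33.8²+33.8²+18.8²) = √2638.32 = 51.365


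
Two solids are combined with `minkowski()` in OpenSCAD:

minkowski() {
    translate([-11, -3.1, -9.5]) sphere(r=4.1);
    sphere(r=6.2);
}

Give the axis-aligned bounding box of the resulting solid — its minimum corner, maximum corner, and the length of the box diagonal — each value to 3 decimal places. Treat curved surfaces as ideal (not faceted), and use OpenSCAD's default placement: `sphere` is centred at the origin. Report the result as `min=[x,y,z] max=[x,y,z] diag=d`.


min=[-21.300,-13.400,-19.800] max=[-0.700,7.200,0.800] diag=35.680

A = translate([-11, -3.1, -9.5]) sphere(r=4.1) → bbox [-15.1,-7.2,-13.6] .. [-6.9,1,-5.4]
B = sphere(r=6.2) → bbox [-6.2,-6.2,-6.2] .. [6.2,6.2,6.2]
lo = A.lo+B.lo = [-15.1-6.2, -7.2-6.2, -13.6-6.2] = [-21.300,-13.400,-19.800]
hi = A.hi+B.hi = [-6.9+6.2, 1+6.2, -5.4+6.2] = [-0.700,7.200,0.800]
diag = √(20.6²+20.6²+20.6²) = √1273.08 = 35.680


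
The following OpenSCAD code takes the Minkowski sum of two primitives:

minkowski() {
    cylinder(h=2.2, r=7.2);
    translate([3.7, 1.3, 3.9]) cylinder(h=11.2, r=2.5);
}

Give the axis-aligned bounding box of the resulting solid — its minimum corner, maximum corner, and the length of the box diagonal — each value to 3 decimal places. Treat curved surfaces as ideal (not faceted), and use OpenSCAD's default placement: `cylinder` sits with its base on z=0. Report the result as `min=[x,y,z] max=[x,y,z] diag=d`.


min=[-6.000,-8.400,3.900] max=[13.400,11.000,17.300] diag=30.533

A = translate([3.7, 1.3, 3.9]) cylinder(h=11.2, r=2.5) → bbox [1.2,-1.2,3.9] .. [6.2,3.8,15.1]
B = cylinder(h=2.2, r=7.2) → bbox [-7.2,-7.2,0] .. [7.2,7.2,2.2]
lo = A.lo+B.lo = [1.2-7.2, -1.2-7.2, 3.9+0] = [-6.000,-8.400,3.900]
hi = A.hi+B.hi = [6.2+7.2, 3.8+7.2, 15.1+2.2] = [13.400,11.000,17.300]
diag = √(19.4²+19.4²+13.4²) = √932.28 = 30.533


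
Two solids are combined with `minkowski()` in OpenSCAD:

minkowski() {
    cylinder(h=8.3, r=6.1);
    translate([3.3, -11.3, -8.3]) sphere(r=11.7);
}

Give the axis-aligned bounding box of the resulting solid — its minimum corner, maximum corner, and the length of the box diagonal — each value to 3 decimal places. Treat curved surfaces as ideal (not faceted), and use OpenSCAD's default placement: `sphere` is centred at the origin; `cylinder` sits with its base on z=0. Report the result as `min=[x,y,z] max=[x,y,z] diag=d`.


min=[-14.500,-29.100,-20.000] max=[21.100,6.500,11.700] diag=59.495

A = translate([3.3, -11.3, -8.3]) sphere(r=11.7) → bbox [-8.4,-23,-20] .. [15,0.4,3.4]
B = cylinder(h=8.3, r=6.1) → bbox [-6.1,-6.1,0] .. [6.1,6.1,8.3]
lo = A.lo+B.lo = [-8.4-6.1, -23-6.1, -20+0] = [-14.500,-29.100,-20.000]
hi = A.hi+B.hi = [15+6.1, 0.4+6.1, 3.4+8.3] = [21.100,6.500,11.700]
diag = √(35.6²+35.6²+31.7²) = √3539.61 = 59.495


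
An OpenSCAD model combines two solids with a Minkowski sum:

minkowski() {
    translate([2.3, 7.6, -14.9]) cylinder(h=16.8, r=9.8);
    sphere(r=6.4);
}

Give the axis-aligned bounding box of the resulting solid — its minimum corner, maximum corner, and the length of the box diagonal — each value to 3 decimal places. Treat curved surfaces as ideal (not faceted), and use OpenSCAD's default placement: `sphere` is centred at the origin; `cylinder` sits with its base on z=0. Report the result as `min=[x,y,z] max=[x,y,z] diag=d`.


min=[-13.900,-8.600,-21.300] max=[18.500,23.800,8.300] diag=54.550

A = translate([2.3, 7.6, -14.9]) cylinder(h=16.8, r=9.8) → bbox [-7.5,-2.2,-14.9] .. [12.1,17.4,1.9]
B = sphere(r=6.4) → bbox [-6.4,-6.4,-6.4] .. [6.4,6.4,6.4]
lo = A.lo+B.lo = [-7.5-6.4, -2.2-6.4, -14.9-6.4] = [-13.900,-8.600,-21.300]
hi = A.hi+B.hi = [12.1+6.4, 17.4+6.4, 1.9+6.4] = [18.500,23.800,8.300]
diag = √(32.4²+32.4²+29.6²) = √2975.68 = 54.550


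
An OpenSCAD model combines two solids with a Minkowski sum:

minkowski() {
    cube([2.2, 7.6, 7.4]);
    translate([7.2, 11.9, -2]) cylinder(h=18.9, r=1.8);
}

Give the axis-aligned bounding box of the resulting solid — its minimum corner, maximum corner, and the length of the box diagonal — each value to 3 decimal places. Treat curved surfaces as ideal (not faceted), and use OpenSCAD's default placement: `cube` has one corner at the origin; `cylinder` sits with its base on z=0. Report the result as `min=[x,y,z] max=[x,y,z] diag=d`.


min=[5.400,10.100,-2.000] max=[11.200,21.300,24.300] diag=29.168

A = translate([7.2, 11.9, -2]) cylinder(h=18.9, r=1.8) → bbox [5.4,10.1,-2] .. [9,13.7,16.9]
B = cube([2.2, 7.6, 7.4]) → bbox [0,0,0] .. [2.2,7.6,7.4]
lo = A.lo+B.lo = [5.4+0, 10.1+0, -2+0] = [5.400,10.100,-2.000]
hi = A.hi+B.hi = [9+2.2, 13.7+7.6, 16.9+7.4] = [11.200,21.300,24.300]
diag = √(5.8²+11.2²+26.3²) = √850.77 = 29.168


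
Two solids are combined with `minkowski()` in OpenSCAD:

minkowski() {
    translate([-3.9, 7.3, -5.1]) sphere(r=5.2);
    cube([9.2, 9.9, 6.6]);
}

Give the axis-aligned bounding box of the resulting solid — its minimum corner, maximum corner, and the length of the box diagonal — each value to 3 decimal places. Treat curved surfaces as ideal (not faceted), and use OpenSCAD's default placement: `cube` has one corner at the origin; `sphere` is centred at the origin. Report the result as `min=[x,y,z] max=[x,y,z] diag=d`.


min=[-9.100,2.100,-10.300] max=[10.500,22.400,6.700] diag=32.943

A = translate([-3.9, 7.3, -5.1]) sphere(r=5.2) → bbox [-9.1,2.1,-10.3] .. [1.3,12.5,0.1]
B = cube([9.2, 9.9, 6.6]) → bbox [0,0,0] .. [9.2,9.9,6.6]
lo = A.lo+B.lo = [-9.1+0, 2.1+0, -10.3+0] = [-9.100,2.100,-10.300]
hi = A.hi+B.hi = [1.3+9.2, 12.5+9.9, 0.1+6.6] = [10.500,22.400,6.700]
diag = √(19.6²+20.3²+17²) = √1085.25 = 32.943


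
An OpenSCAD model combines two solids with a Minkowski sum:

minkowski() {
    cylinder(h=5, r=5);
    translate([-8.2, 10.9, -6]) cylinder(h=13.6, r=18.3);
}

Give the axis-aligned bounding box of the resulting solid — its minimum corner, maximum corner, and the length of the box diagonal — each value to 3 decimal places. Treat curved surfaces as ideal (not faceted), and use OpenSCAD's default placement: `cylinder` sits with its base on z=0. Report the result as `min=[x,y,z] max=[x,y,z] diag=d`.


A = translate([-8.2, 10.9, -6]) cylinder(h=13.6, r=18.3) → bbox [-26.5,-7.4,-6] .. [10.1,29.2,7.6]
B = cylinder(h=5, r=5) → bbox [-5,-5,0] .. [5,5,5]
lo = A.lo+B.lo = [-26.5-5, -7.4-5, -6+0] = [-31.500,-12.400,-6.000]
hi = A.hi+B.hi = [10.1+5, 29.2+5, 7.6+5] = [15.100,34.200,12.600]
diag = √(46.6²+46.6²+18.6²) = √4689.08 = 68.477

min=[-31.500,-12.400,-6.000] max=[15.100,34.200,12.600] diag=68.477


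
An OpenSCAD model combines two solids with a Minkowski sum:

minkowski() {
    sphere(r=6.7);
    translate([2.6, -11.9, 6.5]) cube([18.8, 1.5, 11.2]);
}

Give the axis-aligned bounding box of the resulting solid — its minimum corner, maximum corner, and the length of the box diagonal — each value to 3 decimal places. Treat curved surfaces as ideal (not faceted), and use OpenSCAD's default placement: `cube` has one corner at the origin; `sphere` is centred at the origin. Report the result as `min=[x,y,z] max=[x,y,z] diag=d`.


min=[-4.100,-18.600,-0.200] max=[28.100,-3.700,24.400] diag=43.174

A = translate([2.6, -11.9, 6.5]) cube([18.8, 1.5, 11.2]) → bbox [2.6,-11.9,6.5] .. [21.4,-10.4,17.7]
B = sphere(r=6.7) → bbox [-6.7,-6.7,-6.7] .. [6.7,6.7,6.7]
lo = A.lo+B.lo = [2.6-6.7, -11.9-6.7, 6.5-6.7] = [-4.100,-18.600,-0.200]
hi = A.hi+B.hi = [21.4+6.7, -10.4+6.7, 17.7+6.7] = [28.100,-3.700,24.400]
diag = √(32.2²+14.9²+24.6²) = √1864.01 = 43.174


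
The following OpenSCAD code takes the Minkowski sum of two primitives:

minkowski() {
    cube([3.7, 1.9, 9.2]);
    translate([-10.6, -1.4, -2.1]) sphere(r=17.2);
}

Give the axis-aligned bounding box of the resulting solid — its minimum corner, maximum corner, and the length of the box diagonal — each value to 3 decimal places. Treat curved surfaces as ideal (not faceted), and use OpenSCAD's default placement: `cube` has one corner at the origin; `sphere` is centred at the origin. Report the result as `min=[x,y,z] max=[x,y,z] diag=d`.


A = translate([-10.6, -1.4, -2.1]) sphere(r=17.2) → bbox [-27.8,-18.6,-19.3] .. [6.6,15.8,15.1]
B = cube([3.7, 1.9, 9.2]) → bbox [0,0,0] .. [3.7,1.9,9.2]
lo = A.lo+B.lo = [-27.8+0, -18.6+0, -19.3+0] = [-27.800,-18.600,-19.300]
hi = A.hi+B.hi = [6.6+3.7, 15.8+1.9, 15.1+9.2] = [10.300,17.700,24.300]
diag = √(38.1²+36.3²+43.6²) = √4670.26 = 68.339

min=[-27.800,-18.600,-19.300] max=[10.300,17.700,24.300] diag=68.339


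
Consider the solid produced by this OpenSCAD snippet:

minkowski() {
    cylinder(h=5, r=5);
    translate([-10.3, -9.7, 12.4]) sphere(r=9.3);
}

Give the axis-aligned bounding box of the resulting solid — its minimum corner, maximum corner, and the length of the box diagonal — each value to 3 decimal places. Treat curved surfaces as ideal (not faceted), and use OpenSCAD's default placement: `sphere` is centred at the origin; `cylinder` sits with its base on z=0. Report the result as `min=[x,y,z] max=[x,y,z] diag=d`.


min=[-24.600,-24.000,3.100] max=[4.000,4.600,26.700] diag=46.828

A = translate([-10.3, -9.7, 12.4]) sphere(r=9.3) → bbox [-19.6,-19,3.1] .. [-1,-0.4,21.7]
B = cylinder(h=5, r=5) → bbox [-5,-5,0] .. [5,5,5]
lo = A.lo+B.lo = [-19.6-5, -19-5, 3.1+0] = [-24.600,-24.000,3.100]
hi = A.hi+B.hi = [-1+5, -0.4+5, 21.7+5] = [4.000,4.600,26.700]
diag = √(28.6²+28.6²+23.6²) = √2192.88 = 46.828


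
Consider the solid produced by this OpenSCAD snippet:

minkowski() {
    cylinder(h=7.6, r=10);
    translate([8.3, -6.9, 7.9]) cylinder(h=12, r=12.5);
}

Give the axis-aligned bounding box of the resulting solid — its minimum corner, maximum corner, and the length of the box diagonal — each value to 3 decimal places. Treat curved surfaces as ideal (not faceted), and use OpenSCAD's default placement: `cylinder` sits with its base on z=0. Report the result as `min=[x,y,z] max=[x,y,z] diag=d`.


A = translate([8.3, -6.9, 7.9]) cylinder(h=12, r=12.5) → bbox [-4.2,-19.4,7.9] .. [20.8,5.6,19.9]
B = cylinder(h=7.6, r=10) → bbox [-10,-10,0] .. [10,10,7.6]
lo = A.lo+B.lo = [-4.2-10, -19.4-10, 7.9+0] = [-14.200,-29.400,7.900]
hi = A.hi+B.hi = [20.8+10, 5.6+10, 19.9+7.6] = [30.800,15.600,27.500]
diag = √(45²+45²+19.6²) = √4434.16 = 66.589

min=[-14.200,-29.400,7.900] max=[30.800,15.600,27.500] diag=66.589


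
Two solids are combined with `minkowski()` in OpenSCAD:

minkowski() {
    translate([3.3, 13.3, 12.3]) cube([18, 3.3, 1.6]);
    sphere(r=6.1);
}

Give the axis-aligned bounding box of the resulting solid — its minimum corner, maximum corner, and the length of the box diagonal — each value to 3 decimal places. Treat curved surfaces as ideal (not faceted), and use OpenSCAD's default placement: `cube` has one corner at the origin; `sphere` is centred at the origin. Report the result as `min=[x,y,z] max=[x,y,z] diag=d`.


A = translate([3.3, 13.3, 12.3]) cube([18, 3.3, 1.6]) → bbox [3.3,13.3,12.3] .. [21.3,16.6,13.9]
B = sphere(r=6.1) → bbox [-6.1,-6.1,-6.1] .. [6.1,6.1,6.1]
lo = A.lo+B.lo = [3.3-6.1, 13.3-6.1, 12.3-6.1] = [-2.800,7.200,6.200]
hi = A.hi+B.hi = [21.3+6.1, 16.6+6.1, 13.9+6.1] = [27.400,22.700,20.000]
diag = √(30.2²+15.5²+13.8²) = √1342.73 = 36.643

min=[-2.800,7.200,6.200] max=[27.400,22.700,20.000] diag=36.643


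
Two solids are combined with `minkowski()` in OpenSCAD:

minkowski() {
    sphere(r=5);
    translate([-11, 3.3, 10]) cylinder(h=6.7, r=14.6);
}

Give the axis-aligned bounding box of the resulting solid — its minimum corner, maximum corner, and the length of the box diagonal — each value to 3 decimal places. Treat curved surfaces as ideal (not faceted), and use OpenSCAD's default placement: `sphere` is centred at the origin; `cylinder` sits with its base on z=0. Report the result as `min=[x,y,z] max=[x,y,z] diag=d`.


A = translate([-11, 3.3, 10]) cylinder(h=6.7, r=14.6) → bbox [-25.6,-11.3,10] .. [3.6,17.9,16.7]
B = sphere(r=5) → bbox [-5,-5,-5] .. [5,5,5]
lo = A.lo+B.lo = [-25.6-5, -11.3-5, 10-5] = [-30.600,-16.300,5.000]
hi = A.hi+B.hi = [3.6+5, 17.9+5, 16.7+5] = [8.600,22.900,21.700]
diag = √(39.2²+39.2²+16.7²) = √3352.17 = 57.898

min=[-30.600,-16.300,5.000] max=[8.600,22.900,21.700] diag=57.898


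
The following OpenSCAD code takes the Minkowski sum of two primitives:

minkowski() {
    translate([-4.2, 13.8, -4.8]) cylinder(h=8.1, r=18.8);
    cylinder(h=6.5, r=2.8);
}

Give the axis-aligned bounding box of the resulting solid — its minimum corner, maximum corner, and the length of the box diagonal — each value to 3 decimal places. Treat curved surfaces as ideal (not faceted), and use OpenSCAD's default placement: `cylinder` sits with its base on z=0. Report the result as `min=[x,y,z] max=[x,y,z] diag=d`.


A = translate([-4.2, 13.8, -4.8]) cylinder(h=8.1, r=18.8) → bbox [-23,-5,-4.8] .. [14.6,32.6,3.3]
B = cylinder(h=6.5, r=2.8) → bbox [-2.8,-2.8,0] .. [2.8,2.8,6.5]
lo = A.lo+B.lo = [-23-2.8, -5-2.8, -4.8+0] = [-25.800,-7.800,-4.800]
hi = A.hi+B.hi = [14.6+2.8, 32.6+2.8, 3.3+6.5] = [17.400,35.400,9.800]
diag = √(43.2²+43.2²+14.6²) = √3945.64 = 62.814

min=[-25.800,-7.800,-4.800] max=[17.400,35.400,9.800] diag=62.814


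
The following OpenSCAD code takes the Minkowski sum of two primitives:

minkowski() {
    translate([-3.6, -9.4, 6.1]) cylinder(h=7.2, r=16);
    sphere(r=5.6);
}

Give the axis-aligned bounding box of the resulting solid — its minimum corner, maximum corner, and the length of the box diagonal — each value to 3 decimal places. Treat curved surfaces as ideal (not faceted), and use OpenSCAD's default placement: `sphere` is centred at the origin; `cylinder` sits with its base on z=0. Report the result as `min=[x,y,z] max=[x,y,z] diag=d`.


A = translate([-3.6, -9.4, 6.1]) cylinder(h=7.2, r=16) → bbox [-19.6,-25.4,6.1] .. [12.4,6.6,13.3]
B = sphere(r=5.6) → bbox [-5.6,-5.6,-5.6] .. [5.6,5.6,5.6]
lo = A.lo+B.lo = [-19.6-5.6, -25.4-5.6, 6.1-5.6] = [-25.200,-31.000,0.500]
hi = A.hi+B.hi = [12.4+5.6, 6.6+5.6, 13.3+5.6] = [18.000,12.200,18.900]
diag = √(43.2²+43.2²+18.4²) = √4071.04 = 63.805

min=[-25.200,-31.000,0.500] max=[18.000,12.200,18.900] diag=63.805


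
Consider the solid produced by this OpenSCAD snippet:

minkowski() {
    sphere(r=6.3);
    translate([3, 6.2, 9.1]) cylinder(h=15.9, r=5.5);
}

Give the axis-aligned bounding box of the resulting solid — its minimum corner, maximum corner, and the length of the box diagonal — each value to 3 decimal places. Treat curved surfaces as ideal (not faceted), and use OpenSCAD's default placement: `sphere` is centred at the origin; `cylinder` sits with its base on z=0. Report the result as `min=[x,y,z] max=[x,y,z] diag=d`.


A = translate([3, 6.2, 9.1]) cylinder(h=15.9, r=5.5) → bbox [-2.5,0.7,9.1] .. [8.5,11.7,25]
B = sphere(r=6.3) → bbox [-6.3,-6.3,-6.3] .. [6.3,6.3,6.3]
lo = A.lo+B.lo = [-2.5-6.3, 0.7-6.3, 9.1-6.3] = [-8.800,-5.600,2.800]
hi = A.hi+B.hi = [8.5+6.3, 11.7+6.3, 25+6.3] = [14.800,18.000,31.300]
diag = √(23.6²+23.6²+28.5²) = √1926.17 = 43.888

min=[-8.800,-5.600,2.800] max=[14.800,18.000,31.300] diag=43.888


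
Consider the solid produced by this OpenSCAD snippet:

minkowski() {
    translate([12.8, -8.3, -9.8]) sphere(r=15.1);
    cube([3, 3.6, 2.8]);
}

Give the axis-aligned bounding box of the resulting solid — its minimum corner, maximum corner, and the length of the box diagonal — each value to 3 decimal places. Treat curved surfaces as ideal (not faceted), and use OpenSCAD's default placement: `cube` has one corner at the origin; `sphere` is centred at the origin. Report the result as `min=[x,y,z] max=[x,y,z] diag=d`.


A = translate([12.8, -8.3, -9.8]) sphere(r=15.1) → bbox [-2.3,-23.4,-24.9] .. [27.9,6.8,5.3]
B = cube([3, 3.6, 2.8]) → bbox [0,0,0] .. [3,3.6,2.8]
lo = A.lo+B.lo = [-2.3+0, -23.4+0, -24.9+0] = [-2.300,-23.400,-24.900]
hi = A.hi+B.hi = [27.9+3, 6.8+3.6, 5.3+2.8] = [30.900,10.400,8.100]
diag = √(33.2²+33.8²+33²) = √3333.68 = 57.738

min=[-2.300,-23.400,-24.900] max=[30.900,10.400,8.100] diag=57.738


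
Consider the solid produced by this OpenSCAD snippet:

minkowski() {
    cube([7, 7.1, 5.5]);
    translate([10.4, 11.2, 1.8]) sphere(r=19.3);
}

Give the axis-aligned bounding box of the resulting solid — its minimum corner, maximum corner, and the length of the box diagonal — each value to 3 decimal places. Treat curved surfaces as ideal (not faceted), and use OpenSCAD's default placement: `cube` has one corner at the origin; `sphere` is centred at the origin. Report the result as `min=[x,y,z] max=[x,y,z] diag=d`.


min=[-8.900,-8.100,-17.500] max=[36.700,37.600,26.600] diag=78.184

A = translate([10.4, 11.2, 1.8]) sphere(r=19.3) → bbox [-8.9,-8.1,-17.5] .. [29.7,30.5,21.1]
B = cube([7, 7.1, 5.5]) → bbox [0,0,0] .. [7,7.1,5.5]
lo = A.lo+B.lo = [-8.9+0, -8.1+0, -17.5+0] = [-8.900,-8.100,-17.500]
hi = A.hi+B.hi = [29.7+7, 30.5+7.1, 21.1+5.5] = [36.700,37.600,26.600]
diag = √(45.6²+45.7²+44.1²) = √6112.66 = 78.184


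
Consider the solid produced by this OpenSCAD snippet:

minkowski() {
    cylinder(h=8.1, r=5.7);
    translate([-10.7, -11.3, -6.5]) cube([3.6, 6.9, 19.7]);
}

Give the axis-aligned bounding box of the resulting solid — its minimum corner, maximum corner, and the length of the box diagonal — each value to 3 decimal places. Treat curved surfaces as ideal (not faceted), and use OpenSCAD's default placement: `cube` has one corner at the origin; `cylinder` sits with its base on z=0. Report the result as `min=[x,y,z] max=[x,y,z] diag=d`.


A = translate([-10.7, -11.3, -6.5]) cube([3.6, 6.9, 19.7]) → bbox [-10.7,-11.3,-6.5] .. [-7.1,-4.4,13.2]
B = cylinder(h=8.1, r=5.7) → bbox [-5.7,-5.7,0] .. [5.7,5.7,8.1]
lo = A.lo+B.lo = [-10.7-5.7, -11.3-5.7, -6.5+0] = [-16.400,-17.000,-6.500]
hi = A.hi+B.hi = [-7.1+5.7, -4.4+5.7, 13.2+8.1] = [-1.400,1.300,21.300]
diag = √(15²+18.3²+27.8²) = √1332.73 = 36.507

min=[-16.400,-17.000,-6.500] max=[-1.400,1.300,21.300] diag=36.507


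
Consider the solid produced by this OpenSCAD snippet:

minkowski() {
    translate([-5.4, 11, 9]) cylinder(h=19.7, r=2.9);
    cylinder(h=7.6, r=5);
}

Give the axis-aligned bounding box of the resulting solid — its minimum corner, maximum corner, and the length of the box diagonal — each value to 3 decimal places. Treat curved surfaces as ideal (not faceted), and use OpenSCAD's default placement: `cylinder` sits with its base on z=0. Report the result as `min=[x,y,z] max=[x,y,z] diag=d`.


A = translate([-5.4, 11, 9]) cylinder(h=19.7, r=2.9) → bbox [-8.3,8.1,9] .. [-2.5,13.9,28.7]
B = cylinder(h=7.6, r=5) → bbox [-5,-5,0] .. [5,5,7.6]
lo = A.lo+B.lo = [-8.3-5, 8.1-5, 9+0] = [-13.300,3.100,9.000]
hi = A.hi+B.hi = [-2.5+5, 13.9+5, 28.7+7.6] = [2.500,18.900,36.300]
diag = √(15.8²+15.8²+27.3²) = √1244.57 = 35.278

min=[-13.300,3.100,9.000] max=[2.500,18.900,36.300] diag=35.278


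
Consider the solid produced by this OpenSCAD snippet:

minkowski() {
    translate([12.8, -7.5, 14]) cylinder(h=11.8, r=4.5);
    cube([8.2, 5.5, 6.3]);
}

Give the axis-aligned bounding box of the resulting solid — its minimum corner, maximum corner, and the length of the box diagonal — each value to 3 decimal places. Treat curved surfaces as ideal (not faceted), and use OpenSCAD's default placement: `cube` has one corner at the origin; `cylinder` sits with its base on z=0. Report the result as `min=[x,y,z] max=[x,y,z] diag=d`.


A = translate([12.8, -7.5, 14]) cylinder(h=11.8, r=4.5) → bbox [8.3,-12,14] .. [17.3,-3,25.8]
B = cube([8.2, 5.5, 6.3]) → bbox [0,0,0] .. [8.2,5.5,6.3]
lo = A.lo+B.lo = [8.3+0, -12+0, 14+0] = [8.300,-12.000,14.000]
hi = A.hi+B.hi = [17.3+8.2, -3+5.5, 25.8+6.3] = [25.500,2.500,32.100]
diag = √(17.2²+14.5²+18.1²) = √833.7 = 28.874

min=[8.300,-12.000,14.000] max=[25.500,2.500,32.100] diag=28.874


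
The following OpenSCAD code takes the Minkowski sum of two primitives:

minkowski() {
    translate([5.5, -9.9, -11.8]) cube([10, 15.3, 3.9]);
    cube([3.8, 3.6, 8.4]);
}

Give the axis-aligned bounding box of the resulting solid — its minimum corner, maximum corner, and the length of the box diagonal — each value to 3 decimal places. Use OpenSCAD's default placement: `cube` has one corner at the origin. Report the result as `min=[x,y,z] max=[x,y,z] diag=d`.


A = translate([5.5, -9.9, -11.8]) cube([10, 15.3, 3.9]) → bbox [5.5,-9.9,-11.8] .. [15.5,5.4,-7.9]
B = cube([3.8, 3.6, 8.4]) → bbox [0,0,0] .. [3.8,3.6,8.4]
lo = A.lo+B.lo = [5.5+0, -9.9+0, -11.8+0] = [5.500,-9.900,-11.800]
hi = A.hi+B.hi = [15.5+3.8, 5.4+3.6, -7.9+8.4] = [19.300,9.000,0.500]
diag = √(13.8²+18.9²+12.3²) = √698.94 = 26.437

min=[5.500,-9.900,-11.800] max=[19.300,9.000,0.500] diag=26.437


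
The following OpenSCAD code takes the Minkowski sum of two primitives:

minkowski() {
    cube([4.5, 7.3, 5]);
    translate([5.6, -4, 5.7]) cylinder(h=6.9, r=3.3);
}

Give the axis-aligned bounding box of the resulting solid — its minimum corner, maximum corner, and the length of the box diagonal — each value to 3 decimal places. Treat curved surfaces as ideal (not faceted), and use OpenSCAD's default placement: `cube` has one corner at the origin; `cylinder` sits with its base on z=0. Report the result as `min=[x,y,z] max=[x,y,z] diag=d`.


A = translate([5.6, -4, 5.7]) cylinder(h=6.9, r=3.3) → bbox [2.3,-7.3,5.7] .. [8.9,-0.7,12.6]
B = cube([4.5, 7.3, 5]) → bbox [0,0,0] .. [4.5,7.3,5]
lo = A.lo+B.lo = [2.3+0, -7.3+0, 5.7+0] = [2.300,-7.300,5.700]
hi = A.hi+B.hi = [8.9+4.5, -0.7+7.3, 12.6+5] = [13.400,6.600,17.600]
diag = √(11.1²+13.9²+11.9²) = √458.03 = 21.402

min=[2.300,-7.300,5.700] max=[13.400,6.600,17.600] diag=21.402


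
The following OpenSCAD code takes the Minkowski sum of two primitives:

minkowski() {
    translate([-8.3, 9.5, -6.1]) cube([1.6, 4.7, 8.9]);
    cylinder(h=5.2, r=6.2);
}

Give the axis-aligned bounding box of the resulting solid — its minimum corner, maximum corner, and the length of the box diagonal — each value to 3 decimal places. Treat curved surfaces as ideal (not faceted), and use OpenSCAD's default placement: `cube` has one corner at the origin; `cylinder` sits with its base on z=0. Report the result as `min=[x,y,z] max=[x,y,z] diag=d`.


A = translate([-8.3, 9.5, -6.1]) cube([1.6, 4.7, 8.9]) → bbox [-8.3,9.5,-6.1] .. [-6.7,14.2,2.8]
B = cylinder(h=5.2, r=6.2) → bbox [-6.2,-6.2,0] .. [6.2,6.2,5.2]
lo = A.lo+B.lo = [-8.3-6.2, 9.5-6.2, -6.1+0] = [-14.500,3.300,-6.100]
hi = A.hi+B.hi = [-6.7+6.2, 14.2+6.2, 2.8+5.2] = [-0.500,20.400,8.000]
diag = √(14²+17.1²+14.1²) = √687.22 = 26.215

min=[-14.500,3.300,-6.100] max=[-0.500,20.400,8.000] diag=26.215


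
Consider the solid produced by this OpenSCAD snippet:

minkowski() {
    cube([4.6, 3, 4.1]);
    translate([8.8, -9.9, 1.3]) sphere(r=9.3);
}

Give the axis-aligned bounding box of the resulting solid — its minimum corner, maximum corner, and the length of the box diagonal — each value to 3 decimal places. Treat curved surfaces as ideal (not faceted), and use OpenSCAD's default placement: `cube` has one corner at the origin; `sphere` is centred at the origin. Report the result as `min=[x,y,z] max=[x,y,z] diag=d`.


A = translate([8.8, -9.9, 1.3]) sphere(r=9.3) → bbox [-0.5,-19.2,-8] .. [18.1,-0.6,10.6]
B = cube([4.6, 3, 4.1]) → bbox [0,0,0] .. [4.6,3,4.1]
lo = A.lo+B.lo = [-0.5+0, -19.2+0, -8+0] = [-0.500,-19.200,-8.000]
hi = A.hi+B.hi = [18.1+4.6, -0.6+3, 10.6+4.1] = [22.700,2.400,14.700]
diag = √(23.2²+21.6²+22.7²) = √1520.09 = 38.988

min=[-0.500,-19.200,-8.000] max=[22.700,2.400,14.700] diag=38.988


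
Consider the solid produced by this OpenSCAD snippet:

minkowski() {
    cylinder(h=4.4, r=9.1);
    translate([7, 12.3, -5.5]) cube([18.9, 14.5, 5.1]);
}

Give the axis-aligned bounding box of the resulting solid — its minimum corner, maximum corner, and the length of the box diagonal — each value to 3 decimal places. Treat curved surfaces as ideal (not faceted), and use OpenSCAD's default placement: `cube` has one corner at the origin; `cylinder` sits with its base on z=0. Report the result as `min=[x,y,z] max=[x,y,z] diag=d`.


min=[-2.100,3.200,-5.500] max=[35.000,35.900,4.000] diag=50.358

A = translate([7, 12.3, -5.5]) cube([18.9, 14.5, 5.1]) → bbox [7,12.3,-5.5] .. [25.9,26.8,-0.4]
B = cylinder(h=4.4, r=9.1) → bbox [-9.1,-9.1,0] .. [9.1,9.1,4.4]
lo = A.lo+B.lo = [7-9.1, 12.3-9.1, -5.5+0] = [-2.100,3.200,-5.500]
hi = A.hi+B.hi = [25.9+9.1, 26.8+9.1, -0.4+4.4] = [35.000,35.900,4.000]
diag = √(37.1²+32.7²+9.5²) = √2535.95 = 50.358


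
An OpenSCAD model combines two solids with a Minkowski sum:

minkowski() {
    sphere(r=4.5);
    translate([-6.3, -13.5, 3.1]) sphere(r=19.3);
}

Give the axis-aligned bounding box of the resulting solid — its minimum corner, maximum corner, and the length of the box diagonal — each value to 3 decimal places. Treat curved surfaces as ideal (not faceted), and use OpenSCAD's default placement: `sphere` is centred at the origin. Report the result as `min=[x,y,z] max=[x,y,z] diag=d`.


min=[-30.100,-37.300,-20.700] max=[17.500,10.300,26.900] diag=82.446

A = translate([-6.3, -13.5, 3.1]) sphere(r=19.3) → bbox [-25.6,-32.8,-16.2] .. [13,5.8,22.4]
B = sphere(r=4.5) → bbox [-4.5,-4.5,-4.5] .. [4.5,4.5,4.5]
lo = A.lo+B.lo = [-25.6-4.5, -32.8-4.5, -16.2-4.5] = [-30.100,-37.300,-20.700]
hi = A.hi+B.hi = [13+4.5, 5.8+4.5, 22.4+4.5] = [17.500,10.300,26.900]
diag = √(47.6²+47.6²+47.6²) = √6797.28 = 82.446


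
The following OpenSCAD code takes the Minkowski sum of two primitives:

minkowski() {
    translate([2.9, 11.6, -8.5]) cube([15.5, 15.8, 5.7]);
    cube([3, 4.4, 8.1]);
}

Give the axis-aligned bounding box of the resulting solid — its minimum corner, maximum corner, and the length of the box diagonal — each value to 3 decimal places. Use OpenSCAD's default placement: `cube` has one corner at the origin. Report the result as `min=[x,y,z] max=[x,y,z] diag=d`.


A = translate([2.9, 11.6, -8.5]) cube([15.5, 15.8, 5.7]) → bbox [2.9,11.6,-8.5] .. [18.4,27.4,-2.8]
B = cube([3, 4.4, 8.1]) → bbox [0,0,0] .. [3,4.4,8.1]
lo = A.lo+B.lo = [2.9+0, 11.6+0, -8.5+0] = [2.900,11.600,-8.500]
hi = A.hi+B.hi = [18.4+3, 27.4+4.4, -2.8+8.1] = [21.400,31.800,5.300]
diag = √(18.5²+20.2²+13.8²) = √940.73 = 30.671

min=[2.900,11.600,-8.500] max=[21.400,31.800,5.300] diag=30.671


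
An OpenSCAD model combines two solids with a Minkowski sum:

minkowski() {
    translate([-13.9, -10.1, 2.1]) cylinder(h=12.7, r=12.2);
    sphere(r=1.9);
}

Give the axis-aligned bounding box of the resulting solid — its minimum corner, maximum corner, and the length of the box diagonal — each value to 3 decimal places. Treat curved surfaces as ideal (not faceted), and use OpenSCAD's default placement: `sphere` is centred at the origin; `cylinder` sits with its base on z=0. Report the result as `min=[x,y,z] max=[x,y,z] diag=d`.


min=[-28.000,-24.200,0.200] max=[0.200,4.000,16.700] diag=43.159

A = translate([-13.9, -10.1, 2.1]) cylinder(h=12.7, r=12.2) → bbox [-26.1,-22.3,2.1] .. [-1.7,2.1,14.8]
B = sphere(r=1.9) → bbox [-1.9,-1.9,-1.9] .. [1.9,1.9,1.9]
lo = A.lo+B.lo = [-26.1-1.9, -22.3-1.9, 2.1-1.9] = [-28.000,-24.200,0.200]
hi = A.hi+B.hi = [-1.7+1.9, 2.1+1.9, 14.8+1.9] = [0.200,4.000,16.700]
diag = √(28.2²+28.2²+16.5²) = √1862.73 = 43.159


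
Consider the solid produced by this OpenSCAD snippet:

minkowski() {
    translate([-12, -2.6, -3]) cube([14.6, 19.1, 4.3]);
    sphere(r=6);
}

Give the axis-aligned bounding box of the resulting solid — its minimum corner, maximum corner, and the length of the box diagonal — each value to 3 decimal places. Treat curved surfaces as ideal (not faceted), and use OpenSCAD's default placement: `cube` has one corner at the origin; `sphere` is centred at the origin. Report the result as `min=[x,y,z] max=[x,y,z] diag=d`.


min=[-18.000,-8.600,-9.000] max=[8.600,22.500,7.300] diag=44.051

A = translate([-12, -2.6, -3]) cube([14.6, 19.1, 4.3]) → bbox [-12,-2.6,-3] .. [2.6,16.5,1.3]
B = sphere(r=6) → bbox [-6,-6,-6] .. [6,6,6]
lo = A.lo+B.lo = [-12-6, -2.6-6, -3-6] = [-18.000,-8.600,-9.000]
hi = A.hi+B.hi = [2.6+6, 16.5+6, 1.3+6] = [8.600,22.500,7.300]
diag = √(26.6²+31.1²+16.3²) = √1940.46 = 44.051


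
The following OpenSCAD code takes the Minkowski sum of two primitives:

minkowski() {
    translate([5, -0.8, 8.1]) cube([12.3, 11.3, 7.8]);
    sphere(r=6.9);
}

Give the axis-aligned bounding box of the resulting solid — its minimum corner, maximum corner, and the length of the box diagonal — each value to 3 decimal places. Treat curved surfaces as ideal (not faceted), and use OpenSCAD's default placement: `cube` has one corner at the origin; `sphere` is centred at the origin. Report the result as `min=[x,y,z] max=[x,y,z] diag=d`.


min=[-1.900,-7.700,1.200] max=[24.200,17.400,22.800] diag=42.164

A = translate([5, -0.8, 8.1]) cube([12.3, 11.3, 7.8]) → bbox [5,-0.8,8.1] .. [17.3,10.5,15.9]
B = sphere(r=6.9) → bbox [-6.9,-6.9,-6.9] .. [6.9,6.9,6.9]
lo = A.lo+B.lo = [5-6.9, -0.8-6.9, 8.1-6.9] = [-1.900,-7.700,1.200]
hi = A.hi+B.hi = [17.3+6.9, 10.5+6.9, 15.9+6.9] = [24.200,17.400,22.800]
diag = √(26.1²+25.1²+21.6²) = √1777.78 = 42.164


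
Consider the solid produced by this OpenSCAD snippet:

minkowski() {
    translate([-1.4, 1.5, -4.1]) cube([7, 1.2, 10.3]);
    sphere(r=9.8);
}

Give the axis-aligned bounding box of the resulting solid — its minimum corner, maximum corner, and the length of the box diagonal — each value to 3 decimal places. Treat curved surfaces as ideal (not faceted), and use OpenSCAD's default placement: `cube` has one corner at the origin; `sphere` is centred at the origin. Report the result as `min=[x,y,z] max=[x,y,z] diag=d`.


min=[-11.200,-8.300,-13.900] max=[15.400,12.500,16.000] diag=45.102

A = translate([-1.4, 1.5, -4.1]) cube([7, 1.2, 10.3]) → bbox [-1.4,1.5,-4.1] .. [5.6,2.7,6.2]
B = sphere(r=9.8) → bbox [-9.8,-9.8,-9.8] .. [9.8,9.8,9.8]
lo = A.lo+B.lo = [-1.4-9.8, 1.5-9.8, -4.1-9.8] = [-11.200,-8.300,-13.900]
hi = A.hi+B.hi = [5.6+9.8, 2.7+9.8, 6.2+9.8] = [15.400,12.500,16.000]
diag = √(26.6²+20.8²+29.9²) = √2034.21 = 45.102


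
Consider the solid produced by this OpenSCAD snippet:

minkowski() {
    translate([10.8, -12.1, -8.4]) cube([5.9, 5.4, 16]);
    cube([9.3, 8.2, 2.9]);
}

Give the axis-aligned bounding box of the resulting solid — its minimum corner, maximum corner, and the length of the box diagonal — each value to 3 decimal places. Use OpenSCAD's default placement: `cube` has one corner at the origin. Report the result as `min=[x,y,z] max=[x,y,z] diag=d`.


A = translate([10.8, -12.1, -8.4]) cube([5.9, 5.4, 16]) → bbox [10.8,-12.1,-8.4] .. [16.7,-6.7,7.6]
B = cube([9.3, 8.2, 2.9]) → bbox [0,0,0] .. [9.3,8.2,2.9]
lo = A.lo+B.lo = [10.8+0, -12.1+0, -8.4+0] = [10.800,-12.100,-8.400]
hi = A.hi+B.hi = [16.7+9.3, -6.7+8.2, 7.6+2.9] = [26.000,1.500,10.500]
diag = √(15.2²+13.6²+18.9²) = √773.21 = 27.807

min=[10.800,-12.100,-8.400] max=[26.000,1.500,10.500] diag=27.807


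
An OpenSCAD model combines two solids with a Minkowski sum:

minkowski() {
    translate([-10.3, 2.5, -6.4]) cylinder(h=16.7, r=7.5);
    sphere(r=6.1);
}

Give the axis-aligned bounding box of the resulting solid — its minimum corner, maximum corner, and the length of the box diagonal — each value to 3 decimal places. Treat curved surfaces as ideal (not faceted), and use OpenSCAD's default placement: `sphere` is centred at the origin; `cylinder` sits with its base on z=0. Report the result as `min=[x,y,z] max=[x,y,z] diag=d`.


min=[-23.900,-11.100,-12.500] max=[3.300,16.100,16.400] diag=48.113

A = translate([-10.3, 2.5, -6.4]) cylinder(h=16.7, r=7.5) → bbox [-17.8,-5,-6.4] .. [-2.8,10,10.3]
B = sphere(r=6.1) → bbox [-6.1,-6.1,-6.1] .. [6.1,6.1,6.1]
lo = A.lo+B.lo = [-17.8-6.1, -5-6.1, -6.4-6.1] = [-23.900,-11.100,-12.500]
hi = A.hi+B.hi = [-2.8+6.1, 10+6.1, 10.3+6.1] = [3.300,16.100,16.400]
diag = √(27.2²+27.2²+28.9²) = √2314.89 = 48.113


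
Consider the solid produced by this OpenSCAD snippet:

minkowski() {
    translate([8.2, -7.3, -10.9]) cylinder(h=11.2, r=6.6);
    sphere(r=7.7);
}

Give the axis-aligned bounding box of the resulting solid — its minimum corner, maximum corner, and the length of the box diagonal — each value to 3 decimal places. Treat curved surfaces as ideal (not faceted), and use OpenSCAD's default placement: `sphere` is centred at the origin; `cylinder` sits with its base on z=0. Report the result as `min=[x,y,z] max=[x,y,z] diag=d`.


min=[-6.100,-21.600,-18.600] max=[22.500,7.000,8.000] diag=48.410

A = translate([8.2, -7.3, -10.9]) cylinder(h=11.2, r=6.6) → bbox [1.6,-13.9,-10.9] .. [14.8,-0.7,0.3]
B = sphere(r=7.7) → bbox [-7.7,-7.7,-7.7] .. [7.7,7.7,7.7]
lo = A.lo+B.lo = [1.6-7.7, -13.9-7.7, -10.9-7.7] = [-6.100,-21.600,-18.600]
hi = A.hi+B.hi = [14.8+7.7, -0.7+7.7, 0.3+7.7] = [22.500,7.000,8.000]
diag = √(28.6²+28.6²+26.6²) = √2343.48 = 48.410


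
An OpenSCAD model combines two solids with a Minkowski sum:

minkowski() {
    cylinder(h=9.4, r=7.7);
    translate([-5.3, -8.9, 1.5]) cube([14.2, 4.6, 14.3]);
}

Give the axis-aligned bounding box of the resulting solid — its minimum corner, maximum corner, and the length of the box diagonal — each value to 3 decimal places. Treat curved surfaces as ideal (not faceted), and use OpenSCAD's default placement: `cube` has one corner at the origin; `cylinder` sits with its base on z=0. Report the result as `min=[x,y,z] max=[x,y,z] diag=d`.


min=[-13.000,-16.600,1.500] max=[16.600,3.400,25.200] diag=42.870

A = translate([-5.3, -8.9, 1.5]) cube([14.2, 4.6, 14.3]) → bbox [-5.3,-8.9,1.5] .. [8.9,-4.3,15.8]
B = cylinder(h=9.4, r=7.7) → bbox [-7.7,-7.7,0] .. [7.7,7.7,9.4]
lo = A.lo+B.lo = [-5.3-7.7, -8.9-7.7, 1.5+0] = [-13.000,-16.600,1.500]
hi = A.hi+B.hi = [8.9+7.7, -4.3+7.7, 15.8+9.4] = [16.600,3.400,25.200]
diag = √(29.6²+20²+23.7²) = √1837.85 = 42.870
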